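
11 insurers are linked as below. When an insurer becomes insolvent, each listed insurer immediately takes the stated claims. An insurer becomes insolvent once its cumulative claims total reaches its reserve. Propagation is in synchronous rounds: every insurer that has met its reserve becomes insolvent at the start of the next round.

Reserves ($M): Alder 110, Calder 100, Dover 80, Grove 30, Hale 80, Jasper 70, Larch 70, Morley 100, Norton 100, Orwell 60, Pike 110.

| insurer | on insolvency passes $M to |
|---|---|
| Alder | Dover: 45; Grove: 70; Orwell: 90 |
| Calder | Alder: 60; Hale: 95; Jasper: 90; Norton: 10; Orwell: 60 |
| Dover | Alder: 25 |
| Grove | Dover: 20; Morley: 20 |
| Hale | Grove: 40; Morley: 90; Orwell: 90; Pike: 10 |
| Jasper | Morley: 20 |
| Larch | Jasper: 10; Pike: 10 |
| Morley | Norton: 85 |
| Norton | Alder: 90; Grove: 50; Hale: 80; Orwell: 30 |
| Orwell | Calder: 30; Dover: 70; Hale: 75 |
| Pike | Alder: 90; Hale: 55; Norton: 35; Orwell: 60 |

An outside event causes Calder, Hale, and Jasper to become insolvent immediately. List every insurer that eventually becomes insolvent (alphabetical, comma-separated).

Round 1 — Calder, Hale, Jasper become insolvent (initial).
  Alder: +60 → 60 < 110
  Grove: +40 → 40 ≥ 30
  Morley: +90+20 → 110 ≥ 100
  Norton: +10 → 10 < 100
  Orwell: +60+90 → 150 ≥ 60
  Pike: +10 → 10 < 110
Round 2 — Grove, Morley, Orwell become insolvent.
  Dover: +20+70 → 90 ≥ 80
  Norton: +85 → 95 < 100
Round 3 — Dover becomes insolvent.
  Alder: +25 → 85 < 110
No further insolvencies.

Calder, Dover, Grove, Hale, Jasper, Morley, Orwell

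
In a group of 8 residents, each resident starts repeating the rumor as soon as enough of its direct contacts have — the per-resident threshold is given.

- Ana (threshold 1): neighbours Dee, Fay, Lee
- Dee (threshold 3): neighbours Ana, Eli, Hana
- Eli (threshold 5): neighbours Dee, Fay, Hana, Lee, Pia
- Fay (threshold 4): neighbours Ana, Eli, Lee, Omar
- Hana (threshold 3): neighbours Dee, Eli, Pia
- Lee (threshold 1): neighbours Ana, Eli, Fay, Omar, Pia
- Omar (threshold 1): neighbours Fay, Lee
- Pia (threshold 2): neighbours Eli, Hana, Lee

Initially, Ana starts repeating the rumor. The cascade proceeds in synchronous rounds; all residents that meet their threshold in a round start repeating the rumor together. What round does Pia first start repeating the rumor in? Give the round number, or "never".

Round 1 — Ana starts repeating the rumor (initial).
Round 2 — checking thresholds:
  Dee: 1 of 3 neighbours < 3, not yet.
  Fay: 1 of 4 neighbours < 4, not yet.
  Lee: 1 of 5 neighbours ≥ 1, starts repeating the rumor.
Round 3 — checking thresholds:
  Dee: 1 of 3 neighbours < 3, not yet.
  Eli: 1 of 5 neighbours < 5, not yet.
  Fay: 2 of 4 neighbours < 4, not yet.
  Omar: 1 of 2 neighbours ≥ 1, starts repeating the rumor.
  Pia: 1 of 3 neighbours < 2, not yet.
Round 4 — no new spreads; cascade stops.

never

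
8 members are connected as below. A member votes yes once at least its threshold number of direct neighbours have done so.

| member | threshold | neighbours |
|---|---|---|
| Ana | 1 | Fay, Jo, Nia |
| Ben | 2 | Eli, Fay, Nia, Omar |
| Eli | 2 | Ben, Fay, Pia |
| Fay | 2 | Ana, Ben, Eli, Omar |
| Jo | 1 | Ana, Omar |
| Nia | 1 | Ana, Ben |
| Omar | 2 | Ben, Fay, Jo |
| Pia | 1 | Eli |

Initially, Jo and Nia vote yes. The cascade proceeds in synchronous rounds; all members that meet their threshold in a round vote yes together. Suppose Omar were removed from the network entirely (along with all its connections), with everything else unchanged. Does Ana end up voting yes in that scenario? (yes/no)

yes

With Omar removed:
Round 1 — Jo, Nia vote yes (initial).
Round 2 — checking thresholds:
  Ana: 2 of 3 neighbours ≥ 1, votes yes.
  Ben: 1 of 3 neighbours < 2, holds.
Round 3 — no new yes votes; cascade stops.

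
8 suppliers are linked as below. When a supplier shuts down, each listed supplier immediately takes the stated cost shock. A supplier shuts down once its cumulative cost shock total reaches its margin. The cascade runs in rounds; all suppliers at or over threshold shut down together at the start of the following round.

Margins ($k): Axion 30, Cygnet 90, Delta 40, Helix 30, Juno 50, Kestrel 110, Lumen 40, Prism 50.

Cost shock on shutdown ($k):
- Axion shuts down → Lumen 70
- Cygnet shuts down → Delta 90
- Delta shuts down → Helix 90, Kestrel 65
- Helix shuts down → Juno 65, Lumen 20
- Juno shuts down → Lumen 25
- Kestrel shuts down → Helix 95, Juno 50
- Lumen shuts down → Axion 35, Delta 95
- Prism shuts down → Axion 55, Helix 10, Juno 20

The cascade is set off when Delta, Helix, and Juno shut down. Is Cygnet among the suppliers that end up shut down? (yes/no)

no

Round 1 — Delta, Helix, Juno shut down (initial).
  Kestrel: +65 → 65 < 110
  Lumen: +20+25 → 45 ≥ 40
Round 2 — Lumen shuts down.
  Axion: +35 → 35 ≥ 30
Round 3 — Axion shuts down.
No further shutdowns.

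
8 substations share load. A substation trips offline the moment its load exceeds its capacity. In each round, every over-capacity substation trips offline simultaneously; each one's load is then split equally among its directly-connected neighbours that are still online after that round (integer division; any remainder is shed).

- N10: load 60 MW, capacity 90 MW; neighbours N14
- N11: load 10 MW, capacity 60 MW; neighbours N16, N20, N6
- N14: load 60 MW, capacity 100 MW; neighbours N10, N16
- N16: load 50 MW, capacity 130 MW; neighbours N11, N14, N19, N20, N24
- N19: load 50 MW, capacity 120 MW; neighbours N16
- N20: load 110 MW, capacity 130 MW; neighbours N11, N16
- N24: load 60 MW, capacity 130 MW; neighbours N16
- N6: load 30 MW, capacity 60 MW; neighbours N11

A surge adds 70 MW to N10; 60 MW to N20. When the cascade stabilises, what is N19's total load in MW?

Round 1 — N10 at 130 > 90; N20 at 170 > 130. N10, N20 trip offline.
  N10 sheds 130 MW to N14: 130 each.
    N14: 60+130 = 190 > 100
  N20 sheds 170 MW to N11, N16: 85 each.
    N11: 10+85 = 95 > 60
    N16: 50+85 = 135 > 130
Round 2 — N11, N14, N16 trip offline.
  N11 sheds 95 MW to N6: 95 each.
    N6: 30+95 = 125 > 60
  N14 sheds 190 MW: no online neighbours, lost.
  N16 sheds 135 MW to N19, N24: 67 each (1 lost).
    N19: 50+67 = 117 ≤ 120
    N24: 60+67 = 127 ≤ 130
Round 3 — N6 trips offline.
  N6 sheds 125 MW: no online neighbours, lost.
No further trips.

117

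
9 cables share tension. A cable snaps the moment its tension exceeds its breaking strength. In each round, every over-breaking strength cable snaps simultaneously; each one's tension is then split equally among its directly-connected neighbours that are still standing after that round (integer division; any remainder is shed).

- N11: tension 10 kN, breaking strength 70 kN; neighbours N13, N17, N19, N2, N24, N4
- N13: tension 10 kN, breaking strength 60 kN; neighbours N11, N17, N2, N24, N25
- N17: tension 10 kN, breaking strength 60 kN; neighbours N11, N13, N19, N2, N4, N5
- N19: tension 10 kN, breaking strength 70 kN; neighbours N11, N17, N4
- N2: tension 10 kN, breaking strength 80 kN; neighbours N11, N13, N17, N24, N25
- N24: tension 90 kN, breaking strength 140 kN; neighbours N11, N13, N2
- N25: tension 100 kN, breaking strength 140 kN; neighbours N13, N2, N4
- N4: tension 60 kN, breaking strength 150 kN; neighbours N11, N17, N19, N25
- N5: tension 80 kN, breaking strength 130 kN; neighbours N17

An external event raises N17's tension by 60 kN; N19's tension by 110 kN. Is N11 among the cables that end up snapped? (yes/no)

yes

Round 1 — N17 at 70 > 60; N19 at 120 > 70. N17, N19 snap.
  N17 sheds 70 kN to N11, N13, N2, N4, N5: 14 each.
    N11: 10+14 = 24 ≤ 70
    N13: 10+14 = 24 ≤ 60
    N2: 10+14 = 24 ≤ 80
    N4: 60+14 = 74 ≤ 150
    N5: 80+14 = 94 ≤ 130
  N19 sheds 120 kN to N11, N4: 60 each.
    N11: 24+60 = 84 > 70
    N4: 74+60 = 134 ≤ 150
Round 2 — N11 snaps.
  N11 sheds 84 kN to N13, N2, N24, N4: 21 each.
    N13: 24+21 = 45 ≤ 60
    N2: 24+21 = 45 ≤ 80
    N24: 90+21 = 111 ≤ 140
    N4: 134+21 = 155 > 150
Round 3 — N4 snaps.
  N4 sheds 155 kN to N25: 155 each.
    N25: 100+155 = 255 > 140
Round 4 — N25 snaps.
  N25 sheds 255 kN to N13, N2: 127 each (1 lost).
    N13: 45+127 = 172 > 60
    N2: 45+127 = 172 > 80
Round 5 — N13, N2 snap.
  N13 sheds 172 kN to N24: 172 each.
    N24: 111+172 = 283 > 140
  N2 sheds 172 kN to N24: 172 each.
    N24: 283+172 = 455 > 140
Round 6 — N24 snaps.
  N24 sheds 455 kN: no online neighbours, lost.
No further breaks.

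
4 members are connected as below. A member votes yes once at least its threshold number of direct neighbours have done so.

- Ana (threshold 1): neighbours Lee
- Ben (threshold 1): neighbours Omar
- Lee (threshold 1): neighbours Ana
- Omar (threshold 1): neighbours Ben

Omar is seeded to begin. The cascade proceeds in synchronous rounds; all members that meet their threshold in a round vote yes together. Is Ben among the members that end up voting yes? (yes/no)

yes

Round 1 — Omar votes yes (initial).
Round 2 — checking thresholds:
  Ben: 1 of 1 neighbours ≥ 1, votes yes.
Round 3 — no new yes votes; cascade stops.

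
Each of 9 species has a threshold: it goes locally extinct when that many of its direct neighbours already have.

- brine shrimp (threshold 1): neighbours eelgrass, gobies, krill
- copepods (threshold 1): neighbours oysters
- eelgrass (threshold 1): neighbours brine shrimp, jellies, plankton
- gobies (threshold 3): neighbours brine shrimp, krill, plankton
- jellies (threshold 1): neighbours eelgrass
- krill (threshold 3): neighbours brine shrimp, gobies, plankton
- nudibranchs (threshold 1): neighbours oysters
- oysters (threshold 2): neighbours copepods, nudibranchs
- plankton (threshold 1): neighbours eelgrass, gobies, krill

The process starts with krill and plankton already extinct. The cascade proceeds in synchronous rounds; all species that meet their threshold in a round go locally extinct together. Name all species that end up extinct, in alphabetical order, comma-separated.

brine shrimp, eelgrass, gobies, jellies, krill, plankton

Round 1 — krill, plankton go locally extinct (initial).
Round 2 — checking thresholds:
  brine shrimp: 1 of 3 neighbours ≥ 1, goes locally extinct.
  eelgrass: 1 of 3 neighbours ≥ 1, goes locally extinct.
  gobies: 2 of 3 neighbours < 3, below threshold.
Round 3 — checking thresholds:
  gobies: 3 of 3 neighbours ≥ 3, goes locally extinct.
  jellies: 1 of 1 neighbours ≥ 1, goes locally extinct.
Round 4 — no new extinctions; cascade stops.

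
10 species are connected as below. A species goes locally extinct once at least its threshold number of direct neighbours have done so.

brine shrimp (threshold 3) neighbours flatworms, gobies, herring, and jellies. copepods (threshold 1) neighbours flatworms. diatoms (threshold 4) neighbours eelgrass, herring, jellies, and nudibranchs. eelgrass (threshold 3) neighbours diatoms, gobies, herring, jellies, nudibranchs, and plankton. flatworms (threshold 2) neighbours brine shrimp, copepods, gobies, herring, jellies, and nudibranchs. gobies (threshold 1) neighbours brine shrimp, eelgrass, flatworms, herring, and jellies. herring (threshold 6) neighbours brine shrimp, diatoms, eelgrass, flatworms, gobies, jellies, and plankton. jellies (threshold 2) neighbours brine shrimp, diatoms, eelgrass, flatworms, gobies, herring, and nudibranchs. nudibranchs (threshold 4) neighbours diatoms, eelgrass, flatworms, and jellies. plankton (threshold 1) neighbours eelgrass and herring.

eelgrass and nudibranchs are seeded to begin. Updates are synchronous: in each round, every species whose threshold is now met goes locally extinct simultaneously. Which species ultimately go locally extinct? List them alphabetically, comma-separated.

Round 1 — eelgrass, nudibranchs go locally extinct (initial).
Round 2 — checking thresholds:
  diatoms: 2 of 4 neighbours < 4, below threshold.
  flatworms: 1 of 6 neighbours < 2, below threshold.
  gobies: 1 of 5 neighbours ≥ 1, goes locally extinct.
  herring: 1 of 7 neighbours < 6, below threshold.
  jellies: 2 of 7 neighbours ≥ 2, goes locally extinct.
  plankton: 1 of 2 neighbours ≥ 1, goes locally extinct.
Round 3 — checking thresholds:
  brine shrimp: 2 of 4 neighbours < 3, below threshold.
  diatoms: 3 of 4 neighbours < 4, below threshold.
  flatworms: 3 of 6 neighbours ≥ 2, goes locally extinct.
  herring: 4 of 7 neighbours < 6, below threshold.
Round 4 — checking thresholds:
  brine shrimp: 3 of 4 neighbours ≥ 3, goes locally extinct.
  copepods: 1 of 1 neighbours ≥ 1, goes locally extinct.
  diatoms: 3 of 4 neighbours < 4, below threshold.
  herring: 5 of 7 neighbours < 6, below threshold.
Round 5 — checking thresholds:
  diatoms: 3 of 4 neighbours < 4, below threshold.
  herring: 6 of 7 neighbours ≥ 6, goes locally extinct.
Round 6 — checking thresholds:
  diatoms: 4 of 4 neighbours ≥ 4, goes locally extinct.
Round 7 — no new extinctions; cascade stops.

brine shrimp, copepods, diatoms, eelgrass, flatworms, gobies, herring, jellies, nudibranchs, plankton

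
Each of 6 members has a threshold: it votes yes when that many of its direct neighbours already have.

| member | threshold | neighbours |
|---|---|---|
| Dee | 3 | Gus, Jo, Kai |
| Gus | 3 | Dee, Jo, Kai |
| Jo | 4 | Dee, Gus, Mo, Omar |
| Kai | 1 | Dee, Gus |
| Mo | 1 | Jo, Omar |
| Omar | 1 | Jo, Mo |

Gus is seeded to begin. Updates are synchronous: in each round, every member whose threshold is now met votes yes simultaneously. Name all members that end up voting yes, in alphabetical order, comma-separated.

Round 1 — Gus votes yes (initial).
Round 2 — checking thresholds:
  Dee: 1 of 3 neighbours < 3, holds.
  Jo: 1 of 4 neighbours < 4, holds.
  Kai: 1 of 2 neighbours ≥ 1, votes yes.
Round 3 — no new yes votes; cascade stops.

Gus, Kai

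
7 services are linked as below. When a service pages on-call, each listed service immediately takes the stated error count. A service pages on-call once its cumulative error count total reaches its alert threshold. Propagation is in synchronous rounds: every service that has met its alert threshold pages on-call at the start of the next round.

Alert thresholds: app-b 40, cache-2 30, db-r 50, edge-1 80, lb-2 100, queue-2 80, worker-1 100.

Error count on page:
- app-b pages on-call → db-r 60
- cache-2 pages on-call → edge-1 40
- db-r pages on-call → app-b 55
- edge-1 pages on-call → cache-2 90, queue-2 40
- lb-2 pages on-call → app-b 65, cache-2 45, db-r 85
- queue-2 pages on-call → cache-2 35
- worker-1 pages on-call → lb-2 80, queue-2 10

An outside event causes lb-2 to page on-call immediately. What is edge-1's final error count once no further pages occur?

40

Round 1 — lb-2 pages on-call (initial).
  app-b: +65 → 65 ≥ 40
  cache-2: +45 → 45 ≥ 30
  db-r: +85 → 85 ≥ 50
Round 2 — app-b, cache-2, db-r page on-call.
  edge-1: +40 → 40 < 80
No further pages.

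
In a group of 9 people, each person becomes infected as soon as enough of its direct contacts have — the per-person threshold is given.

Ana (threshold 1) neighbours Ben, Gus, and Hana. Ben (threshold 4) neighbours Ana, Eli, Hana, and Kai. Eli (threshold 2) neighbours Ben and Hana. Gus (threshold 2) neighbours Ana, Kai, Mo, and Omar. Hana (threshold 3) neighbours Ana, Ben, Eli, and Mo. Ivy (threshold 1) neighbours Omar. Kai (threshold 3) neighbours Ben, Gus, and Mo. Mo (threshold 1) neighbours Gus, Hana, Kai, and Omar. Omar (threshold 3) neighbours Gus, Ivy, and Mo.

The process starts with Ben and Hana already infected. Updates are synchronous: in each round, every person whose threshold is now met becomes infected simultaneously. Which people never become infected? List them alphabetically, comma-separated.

Ivy, Omar

Round 1 — Ben, Hana become infected (initial).
Round 2 — checking thresholds:
  Ana: 2 of 3 neighbours ≥ 1, becomes infected.
  Eli: 2 of 2 neighbours ≥ 2, becomes infected.
  Kai: 1 of 3 neighbours < 3, below threshold.
  Mo: 1 of 4 neighbours ≥ 1, becomes infected.
Round 3 — checking thresholds:
  Gus: 2 of 4 neighbours ≥ 2, becomes infected.
  Kai: 2 of 3 neighbours < 3, below threshold.
  Omar: 1 of 3 neighbours < 3, below threshold.
Round 4 — checking thresholds:
  Kai: 3 of 3 neighbours ≥ 3, becomes infected.
  Omar: 2 of 3 neighbours < 3, below threshold.
Round 5 — no new infections; cascade stops.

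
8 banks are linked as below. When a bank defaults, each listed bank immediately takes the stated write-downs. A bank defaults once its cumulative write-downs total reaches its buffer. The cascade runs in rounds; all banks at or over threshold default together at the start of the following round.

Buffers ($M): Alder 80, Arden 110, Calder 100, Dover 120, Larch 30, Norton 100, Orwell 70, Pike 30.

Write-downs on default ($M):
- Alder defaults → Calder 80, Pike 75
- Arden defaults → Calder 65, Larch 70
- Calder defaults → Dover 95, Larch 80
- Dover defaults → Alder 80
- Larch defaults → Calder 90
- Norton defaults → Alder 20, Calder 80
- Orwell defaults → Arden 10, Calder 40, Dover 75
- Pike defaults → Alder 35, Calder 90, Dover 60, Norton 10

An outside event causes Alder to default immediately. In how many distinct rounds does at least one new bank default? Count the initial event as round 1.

4

Round 1 — Alder defaults (initial).
  Calder: +80 → 80 < 100
  Pike: +75 → 75 ≥ 30
Round 2 — Pike defaults.
  Calder: +90 → 170 ≥ 100
  Dover: +60 → 60 < 120
  Norton: +10 → 10 < 100
Round 3 — Calder defaults.
  Dover: +95 → 155 ≥ 120
  Larch: +80 → 80 ≥ 30
Round 4 — Dover, Larch default.
No further defaults.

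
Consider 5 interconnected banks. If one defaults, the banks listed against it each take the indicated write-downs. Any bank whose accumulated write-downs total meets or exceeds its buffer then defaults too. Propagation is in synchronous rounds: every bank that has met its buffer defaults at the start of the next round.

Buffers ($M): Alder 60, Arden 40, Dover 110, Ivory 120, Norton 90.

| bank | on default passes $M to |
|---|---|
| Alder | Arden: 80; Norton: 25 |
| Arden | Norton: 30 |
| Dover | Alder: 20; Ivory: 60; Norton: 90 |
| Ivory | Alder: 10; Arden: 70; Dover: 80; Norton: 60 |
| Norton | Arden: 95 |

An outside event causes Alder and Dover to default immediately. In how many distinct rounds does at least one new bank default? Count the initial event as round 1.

Round 1 — Alder, Dover default (initial).
  Arden: +80 → 80 ≥ 40
  Ivory: +60 → 60 < 120
  Norton: +25+90 → 115 ≥ 90
Round 2 — Arden, Norton default.
No further defaults.

2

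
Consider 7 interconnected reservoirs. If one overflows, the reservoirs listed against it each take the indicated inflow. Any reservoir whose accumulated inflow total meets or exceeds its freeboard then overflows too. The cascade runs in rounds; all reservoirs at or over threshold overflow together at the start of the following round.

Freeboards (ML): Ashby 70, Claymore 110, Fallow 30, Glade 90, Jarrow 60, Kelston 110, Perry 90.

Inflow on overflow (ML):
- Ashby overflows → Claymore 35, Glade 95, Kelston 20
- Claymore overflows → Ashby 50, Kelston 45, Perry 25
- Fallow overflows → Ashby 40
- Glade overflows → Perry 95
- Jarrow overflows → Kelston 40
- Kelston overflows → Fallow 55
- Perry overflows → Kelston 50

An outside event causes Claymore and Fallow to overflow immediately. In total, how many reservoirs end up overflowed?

Round 1 — Claymore, Fallow overflow (initial).
  Ashby: +50+40 → 90 ≥ 70
  Kelston: +45 → 45 < 110
  Perry: +25 → 25 < 90
Round 2 — Ashby overflows.
  Glade: +95 → 95 ≥ 90
  Kelston: +20 → 65 < 110
Round 3 — Glade overflows.
  Perry: +95 → 120 ≥ 90
Round 4 — Perry overflows.
  Kelston: +50 → 115 ≥ 110
Round 5 — Kelston overflows.
No further overflows.

6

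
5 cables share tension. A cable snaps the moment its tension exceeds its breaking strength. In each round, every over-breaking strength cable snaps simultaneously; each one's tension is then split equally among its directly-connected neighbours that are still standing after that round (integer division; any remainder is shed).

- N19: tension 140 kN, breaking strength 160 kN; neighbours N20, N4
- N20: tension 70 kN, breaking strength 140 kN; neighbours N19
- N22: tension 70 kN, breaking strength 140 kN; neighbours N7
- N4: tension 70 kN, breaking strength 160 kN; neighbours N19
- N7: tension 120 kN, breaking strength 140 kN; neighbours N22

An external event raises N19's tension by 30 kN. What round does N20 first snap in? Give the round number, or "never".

2

Round 1 — N19 at 170 > 160. N19 snaps.
  N19 sheds 170 kN to N20, N4: 85 each.
    N20: 70+85 = 155 > 140
    N4: 70+85 = 155 ≤ 160
Round 2 — N20 snaps.
  N20 sheds 155 kN: no online neighbours, lost.
No further breaks.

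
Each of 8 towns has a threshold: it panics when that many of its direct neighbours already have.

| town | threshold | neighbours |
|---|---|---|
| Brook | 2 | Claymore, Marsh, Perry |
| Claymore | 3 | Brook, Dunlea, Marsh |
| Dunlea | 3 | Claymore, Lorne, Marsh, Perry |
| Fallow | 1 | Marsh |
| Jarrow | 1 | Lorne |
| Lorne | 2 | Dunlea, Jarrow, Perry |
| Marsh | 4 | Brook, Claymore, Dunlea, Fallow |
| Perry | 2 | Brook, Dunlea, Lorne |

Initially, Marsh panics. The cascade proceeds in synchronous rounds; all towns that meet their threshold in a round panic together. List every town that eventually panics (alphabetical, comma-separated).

Round 1 — Marsh panics (initial).
Round 2 — checking thresholds:
  Brook: 1 of 3 neighbours < 2, not yet.
  Claymore: 1 of 3 neighbours < 3, not yet.
  Dunlea: 1 of 4 neighbours < 3, not yet.
  Fallow: 1 of 1 neighbours ≥ 1, panics.
Round 3 — no new panics; cascade stops.

Fallow, Marsh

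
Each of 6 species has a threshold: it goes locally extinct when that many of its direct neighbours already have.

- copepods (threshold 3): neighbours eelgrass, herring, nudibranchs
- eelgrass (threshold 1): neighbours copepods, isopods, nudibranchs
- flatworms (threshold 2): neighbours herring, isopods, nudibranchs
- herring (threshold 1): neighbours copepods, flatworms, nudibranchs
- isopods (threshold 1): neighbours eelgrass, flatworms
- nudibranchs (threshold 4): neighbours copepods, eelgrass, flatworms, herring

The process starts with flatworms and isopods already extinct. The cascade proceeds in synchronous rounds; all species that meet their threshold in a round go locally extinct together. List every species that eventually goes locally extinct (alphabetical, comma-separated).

eelgrass, flatworms, herring, isopods

Round 1 — flatworms, isopods go locally extinct (initial).
Round 2 — checking thresholds:
  eelgrass: 1 of 3 neighbours ≥ 1, goes locally extinct.
  herring: 1 of 3 neighbours ≥ 1, goes locally extinct.
  nudibranchs: 1 of 4 neighbours < 4, holds.
Round 3 — no new extinctions; cascade stops.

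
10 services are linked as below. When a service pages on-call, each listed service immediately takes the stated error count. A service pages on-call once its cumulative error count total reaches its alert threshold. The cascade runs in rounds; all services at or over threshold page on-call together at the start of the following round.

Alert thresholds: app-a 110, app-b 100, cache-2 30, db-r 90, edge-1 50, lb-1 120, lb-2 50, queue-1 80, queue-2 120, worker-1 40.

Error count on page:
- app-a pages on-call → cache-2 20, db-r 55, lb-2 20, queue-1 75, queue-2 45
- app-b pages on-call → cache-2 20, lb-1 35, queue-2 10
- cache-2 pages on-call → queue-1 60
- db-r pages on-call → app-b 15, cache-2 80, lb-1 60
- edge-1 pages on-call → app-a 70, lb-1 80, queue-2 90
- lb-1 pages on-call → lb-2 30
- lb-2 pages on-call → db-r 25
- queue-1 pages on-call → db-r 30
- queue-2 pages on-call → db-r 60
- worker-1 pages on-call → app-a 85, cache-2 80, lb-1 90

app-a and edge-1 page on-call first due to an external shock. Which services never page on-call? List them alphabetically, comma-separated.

Round 1 — app-a, edge-1 page on-call (initial).
  cache-2: +20 → 20 < 30
  db-r: +55 → 55 < 90
  lb-1: +80 → 80 < 120
  lb-2: +20 → 20 < 50
  queue-1: +75 → 75 < 80
  queue-2: +45+90 → 135 ≥ 120
Round 2 — queue-2 pages on-call.
  db-r: +60 → 115 ≥ 90
Round 3 — db-r pages on-call.
  app-b: +15 → 15 < 100
  cache-2: +80 → 100 ≥ 30
  lb-1: +60 → 140 ≥ 120
Round 4 — cache-2, lb-1 page on-call.
  lb-2: +30 → 50 ≥ 50
  queue-1: +60 → 135 ≥ 80
Round 5 — lb-2, queue-1 page on-call.
No further pages.

app-b, worker-1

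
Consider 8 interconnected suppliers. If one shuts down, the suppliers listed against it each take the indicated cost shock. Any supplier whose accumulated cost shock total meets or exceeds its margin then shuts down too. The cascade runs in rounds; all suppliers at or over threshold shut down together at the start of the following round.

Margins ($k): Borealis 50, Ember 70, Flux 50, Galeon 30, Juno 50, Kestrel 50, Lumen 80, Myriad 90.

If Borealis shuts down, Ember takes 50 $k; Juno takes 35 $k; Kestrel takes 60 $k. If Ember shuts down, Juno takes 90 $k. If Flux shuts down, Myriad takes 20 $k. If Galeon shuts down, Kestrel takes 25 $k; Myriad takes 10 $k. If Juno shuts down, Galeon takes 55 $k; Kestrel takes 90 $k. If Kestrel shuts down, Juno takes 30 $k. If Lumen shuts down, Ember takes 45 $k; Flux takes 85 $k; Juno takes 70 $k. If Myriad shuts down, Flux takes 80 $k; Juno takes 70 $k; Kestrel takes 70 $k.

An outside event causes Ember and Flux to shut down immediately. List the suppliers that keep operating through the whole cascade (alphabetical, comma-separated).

Round 1 — Ember, Flux shut down (initial).
  Juno: +90 → 90 ≥ 50
  Myriad: +20 → 20 < 90
Round 2 — Juno shuts down.
  Galeon: +55 → 55 ≥ 30
  Kestrel: +90 → 90 ≥ 50
Round 3 — Galeon, Kestrel shut down.
  Myriad: +10 → 30 < 90
No further shutdowns.

Borealis, Lumen, Myriad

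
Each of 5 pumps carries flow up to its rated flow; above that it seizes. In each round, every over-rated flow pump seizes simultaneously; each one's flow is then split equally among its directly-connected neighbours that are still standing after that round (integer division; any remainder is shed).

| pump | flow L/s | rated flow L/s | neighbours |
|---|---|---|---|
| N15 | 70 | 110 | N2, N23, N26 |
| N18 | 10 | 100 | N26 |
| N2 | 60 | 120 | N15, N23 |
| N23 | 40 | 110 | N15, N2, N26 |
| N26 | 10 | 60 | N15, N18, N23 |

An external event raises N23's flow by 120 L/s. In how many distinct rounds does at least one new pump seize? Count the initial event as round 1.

3

Round 1 — N23 at 160 > 110. N23 seizes.
  N23 sheds 160 L/s to N15, N2, N26: 53 each (1 lost).
    N15: 70+53 = 123 > 110
    N2: 60+53 = 113 ≤ 120
    N26: 10+53 = 63 > 60
Round 2 — N15, N26 seize.
  N15 sheds 123 L/s to N2: 123 each.
    N2: 113+123 = 236 > 120
  N26 sheds 63 L/s to N18: 63 each.
    N18: 10+63 = 73 ≤ 100
Round 3 — N2 seizes.
  N2 sheds 236 L/s: no online neighbours, lost.
No further seizures.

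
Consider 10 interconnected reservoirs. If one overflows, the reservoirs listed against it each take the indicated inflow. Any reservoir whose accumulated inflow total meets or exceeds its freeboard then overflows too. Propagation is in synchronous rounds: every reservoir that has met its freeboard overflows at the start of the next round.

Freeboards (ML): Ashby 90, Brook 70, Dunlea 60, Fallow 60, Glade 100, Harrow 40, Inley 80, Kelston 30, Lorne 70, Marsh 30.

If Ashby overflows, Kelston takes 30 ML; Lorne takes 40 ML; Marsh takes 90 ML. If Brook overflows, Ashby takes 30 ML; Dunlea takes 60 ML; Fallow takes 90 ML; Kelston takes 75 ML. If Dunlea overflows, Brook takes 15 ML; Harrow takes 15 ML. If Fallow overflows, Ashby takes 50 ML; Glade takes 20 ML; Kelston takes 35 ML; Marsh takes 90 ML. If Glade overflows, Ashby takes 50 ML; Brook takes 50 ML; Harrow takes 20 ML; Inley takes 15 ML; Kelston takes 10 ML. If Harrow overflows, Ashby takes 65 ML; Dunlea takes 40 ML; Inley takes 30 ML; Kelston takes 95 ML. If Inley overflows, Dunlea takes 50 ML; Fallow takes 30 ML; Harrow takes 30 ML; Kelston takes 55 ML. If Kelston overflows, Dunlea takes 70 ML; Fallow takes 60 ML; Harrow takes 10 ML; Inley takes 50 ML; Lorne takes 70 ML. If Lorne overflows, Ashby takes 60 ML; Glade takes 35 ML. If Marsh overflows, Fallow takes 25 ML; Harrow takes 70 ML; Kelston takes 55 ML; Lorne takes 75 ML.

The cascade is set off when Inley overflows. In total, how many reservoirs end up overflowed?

Round 1 — Inley overflows (initial).
  Dunlea: +50 → 50 < 60
  Fallow: +30 → 30 < 60
  Harrow: +30 → 30 < 40
  Kelston: +55 → 55 ≥ 30
Round 2 — Kelston overflows.
  Dunlea: +70 → 120 ≥ 60
  Fallow: +60 → 90 ≥ 60
  Harrow: +10 → 40 ≥ 40
  Lorne: +70 → 70 ≥ 70
Round 3 — Dunlea, Fallow, Harrow, Lorne overflow.
  Ashby: +50+65+60 → 175 ≥ 90
  Brook: +15 → 15 < 70
  Glade: +20+35 → 55 < 100
  Marsh: +90 → 90 ≥ 30
Round 4 — Ashby, Marsh overflow.
No further overflows.

8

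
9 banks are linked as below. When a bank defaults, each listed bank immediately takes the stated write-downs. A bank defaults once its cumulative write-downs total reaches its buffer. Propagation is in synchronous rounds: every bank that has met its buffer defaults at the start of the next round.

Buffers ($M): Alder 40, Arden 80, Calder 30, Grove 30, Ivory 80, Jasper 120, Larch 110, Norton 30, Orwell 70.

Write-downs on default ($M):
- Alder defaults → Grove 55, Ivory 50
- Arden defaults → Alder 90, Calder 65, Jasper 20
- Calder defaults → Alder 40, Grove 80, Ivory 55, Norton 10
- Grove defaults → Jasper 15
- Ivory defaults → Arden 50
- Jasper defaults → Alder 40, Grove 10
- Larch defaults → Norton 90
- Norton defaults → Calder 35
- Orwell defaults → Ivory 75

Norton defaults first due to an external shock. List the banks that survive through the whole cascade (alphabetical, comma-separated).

Arden, Jasper, Larch, Orwell

Round 1 — Norton defaults (initial).
  Calder: +35 → 35 ≥ 30
Round 2 — Calder defaults.
  Alder: +40 → 40 ≥ 40
  Grove: +80 → 80 ≥ 30
  Ivory: +55 → 55 < 80
Round 3 — Alder, Grove default.
  Ivory: +50 → 105 ≥ 80
  Jasper: +15 → 15 < 120
Round 4 — Ivory defaults.
  Arden: +50 → 50 < 80
No further defaults.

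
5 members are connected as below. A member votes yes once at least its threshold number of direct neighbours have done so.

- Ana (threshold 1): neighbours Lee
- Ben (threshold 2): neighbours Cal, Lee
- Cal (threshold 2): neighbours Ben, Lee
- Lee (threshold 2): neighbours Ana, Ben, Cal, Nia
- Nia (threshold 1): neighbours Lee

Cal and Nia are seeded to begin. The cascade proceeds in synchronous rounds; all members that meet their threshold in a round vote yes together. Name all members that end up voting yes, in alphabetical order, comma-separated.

Round 1 — Cal, Nia vote yes (initial).
Round 2 — checking thresholds:
  Ben: 1 of 2 neighbours < 2, below threshold.
  Lee: 2 of 4 neighbours ≥ 2, votes yes.
Round 3 — checking thresholds:
  Ana: 1 of 1 neighbours ≥ 1, votes yes.
  Ben: 2 of 2 neighbours ≥ 2, votes yes.
Round 4 — no new yes votes; cascade stops.

Ana, Ben, Cal, Lee, Nia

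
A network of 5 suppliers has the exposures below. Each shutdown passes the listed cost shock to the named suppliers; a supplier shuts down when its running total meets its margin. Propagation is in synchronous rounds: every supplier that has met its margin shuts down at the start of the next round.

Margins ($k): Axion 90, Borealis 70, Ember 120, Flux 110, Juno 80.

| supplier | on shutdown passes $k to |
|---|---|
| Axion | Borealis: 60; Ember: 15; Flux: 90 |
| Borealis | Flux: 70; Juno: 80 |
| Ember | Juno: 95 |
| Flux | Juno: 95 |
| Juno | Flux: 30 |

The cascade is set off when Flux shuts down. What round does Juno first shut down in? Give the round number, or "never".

Round 1 — Flux shuts down (initial).
  Juno: +95 → 95 ≥ 80
Round 2 — Juno shuts down.
No further shutdowns.

2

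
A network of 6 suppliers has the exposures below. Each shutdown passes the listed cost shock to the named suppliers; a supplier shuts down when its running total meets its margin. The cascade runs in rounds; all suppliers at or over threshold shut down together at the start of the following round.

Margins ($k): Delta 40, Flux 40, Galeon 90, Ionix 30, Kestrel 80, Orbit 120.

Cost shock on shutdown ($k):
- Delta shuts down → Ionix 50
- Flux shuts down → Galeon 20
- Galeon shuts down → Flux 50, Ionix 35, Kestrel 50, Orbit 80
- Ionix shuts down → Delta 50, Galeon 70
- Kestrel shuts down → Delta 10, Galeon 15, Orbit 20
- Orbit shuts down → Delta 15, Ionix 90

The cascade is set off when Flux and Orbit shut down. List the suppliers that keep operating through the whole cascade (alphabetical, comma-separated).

Round 1 — Flux, Orbit shut down (initial).
  Delta: +15 → 15 < 40
  Galeon: +20 → 20 < 90
  Ionix: +90 → 90 ≥ 30
Round 2 — Ionix shuts down.
  Delta: +50 → 65 ≥ 40
  Galeon: +70 → 90 ≥ 90
Round 3 — Delta, Galeon shut down.
  Kestrel: +50 → 50 < 80
No further shutdowns.

Kestrel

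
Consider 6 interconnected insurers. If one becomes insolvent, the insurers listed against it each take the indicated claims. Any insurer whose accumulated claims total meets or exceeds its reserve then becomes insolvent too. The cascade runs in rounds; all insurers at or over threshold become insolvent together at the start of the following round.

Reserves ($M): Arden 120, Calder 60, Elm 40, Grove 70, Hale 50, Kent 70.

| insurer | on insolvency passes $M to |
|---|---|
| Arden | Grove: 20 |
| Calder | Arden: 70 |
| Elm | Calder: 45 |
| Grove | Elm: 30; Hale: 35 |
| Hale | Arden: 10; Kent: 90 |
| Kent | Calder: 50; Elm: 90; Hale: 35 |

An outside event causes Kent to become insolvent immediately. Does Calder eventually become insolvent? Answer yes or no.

Round 1 — Kent becomes insolvent (initial).
  Calder: +50 → 50 < 60
  Elm: +90 → 90 ≥ 40
  Hale: +35 → 35 < 50
Round 2 — Elm becomes insolvent.
  Calder: +45 → 95 ≥ 60
Round 3 — Calder becomes insolvent.
  Arden: +70 → 70 < 120
No further insolvencies.

yes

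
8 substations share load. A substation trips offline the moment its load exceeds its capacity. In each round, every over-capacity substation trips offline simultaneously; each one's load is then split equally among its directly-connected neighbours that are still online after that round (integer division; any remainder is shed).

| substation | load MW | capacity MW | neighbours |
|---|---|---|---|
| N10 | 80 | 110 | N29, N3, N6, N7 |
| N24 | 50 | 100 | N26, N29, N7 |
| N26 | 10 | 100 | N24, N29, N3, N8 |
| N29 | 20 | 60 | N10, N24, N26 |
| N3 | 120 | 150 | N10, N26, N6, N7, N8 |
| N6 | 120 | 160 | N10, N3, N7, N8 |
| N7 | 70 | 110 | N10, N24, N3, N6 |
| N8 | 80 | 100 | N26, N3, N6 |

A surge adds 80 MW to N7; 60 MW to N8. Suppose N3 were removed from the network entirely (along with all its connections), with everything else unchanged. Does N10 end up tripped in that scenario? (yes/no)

With N3 removed:
Round 1 — N7 at 150 > 110; N8 at 140 > 100. N7, N8 trip offline.
  N7 sheds 150 MW to N10, N24, N6: 50 each.
    N10: 80+50 = 130 > 110
    N24: 50+50 = 100 ≤ 100
    N6: 120+50 = 170 > 160
  N8 sheds 140 MW to N26, N6: 70 each.
    N26: 10+70 = 80 ≤ 100
    N6: 170+70 = 240 > 160
Round 2 — N10, N6 trip offline.
  N10 sheds 130 MW to N29: 130 each.
    N29: 20+130 = 150 > 60
  N6 sheds 240 MW: no online neighbours, lost.
Round 3 — N29 trips offline.
  N29 sheds 150 MW to N24, N26: 75 each.
    N24: 100+75 = 175 > 100
    N26: 80+75 = 155 > 100
Round 4 — N24, N26 trip offline.
  N24 sheds 175 MW: no online neighbours, lost.
  N26 sheds 155 MW: no online neighbours, lost.
No further trips.

yes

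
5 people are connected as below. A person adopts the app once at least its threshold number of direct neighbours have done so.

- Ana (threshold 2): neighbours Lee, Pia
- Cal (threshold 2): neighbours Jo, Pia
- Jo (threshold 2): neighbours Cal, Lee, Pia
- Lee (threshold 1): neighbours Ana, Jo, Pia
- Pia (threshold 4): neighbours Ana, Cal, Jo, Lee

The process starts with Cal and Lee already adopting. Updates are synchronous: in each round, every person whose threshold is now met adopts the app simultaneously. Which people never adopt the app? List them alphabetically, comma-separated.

Round 1 — Cal, Lee adopt the app (initial).
Round 2 — checking thresholds:
  Ana: 1 of 2 neighbours < 2, below threshold.
  Jo: 2 of 3 neighbours ≥ 2, adopts the app.
  Pia: 2 of 4 neighbours < 4, below threshold.
Round 3 — no new adoptions; cascade stops.

Ana, Pia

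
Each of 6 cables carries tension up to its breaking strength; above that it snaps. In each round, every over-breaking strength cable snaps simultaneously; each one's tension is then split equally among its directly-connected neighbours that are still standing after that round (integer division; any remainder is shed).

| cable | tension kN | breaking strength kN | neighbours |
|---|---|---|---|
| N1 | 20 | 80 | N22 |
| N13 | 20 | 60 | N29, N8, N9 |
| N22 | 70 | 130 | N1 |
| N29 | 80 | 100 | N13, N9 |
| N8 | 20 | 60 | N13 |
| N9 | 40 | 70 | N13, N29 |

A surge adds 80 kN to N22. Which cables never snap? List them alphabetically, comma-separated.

Round 1 — N22 at 150 > 130. N22 snaps.
  N22 sheds 150 kN to N1: 150 each.
    N1: 20+150 = 170 > 80
Round 2 — N1 snaps.
  N1 sheds 170 kN: no online neighbours, lost.
No further breaks.

N13, N29, N8, N9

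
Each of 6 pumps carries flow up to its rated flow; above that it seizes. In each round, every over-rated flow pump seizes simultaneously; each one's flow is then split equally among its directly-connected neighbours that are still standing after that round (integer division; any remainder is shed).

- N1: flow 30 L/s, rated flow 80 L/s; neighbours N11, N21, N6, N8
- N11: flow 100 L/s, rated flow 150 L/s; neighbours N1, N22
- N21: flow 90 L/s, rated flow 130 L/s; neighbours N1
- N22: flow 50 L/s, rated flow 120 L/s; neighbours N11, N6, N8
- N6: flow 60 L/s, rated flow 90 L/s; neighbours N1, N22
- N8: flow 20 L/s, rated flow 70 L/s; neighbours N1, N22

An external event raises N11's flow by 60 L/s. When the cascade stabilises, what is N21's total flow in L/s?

126

Round 1 — N11 at 160 > 150. N11 seizes.
  N11 sheds 160 L/s to N1, N22: 80 each.
    N1: 30+80 = 110 > 80
    N22: 50+80 = 130 > 120
Round 2 — N1, N22 seize.
  N1 sheds 110 L/s to N21, N6, N8: 36 each (2 lost).
    N21: 90+36 = 126 ≤ 130
    N6: 60+36 = 96 > 90
    N8: 20+36 = 56 ≤ 70
  N22 sheds 130 L/s to N6, N8: 65 each.
    N6: 96+65 = 161 > 90
    N8: 56+65 = 121 > 70
Round 3 — N6, N8 seize.
  N6 sheds 161 L/s: no online neighbours, lost.
  N8 sheds 121 L/s: no online neighbours, lost.
No further seizures.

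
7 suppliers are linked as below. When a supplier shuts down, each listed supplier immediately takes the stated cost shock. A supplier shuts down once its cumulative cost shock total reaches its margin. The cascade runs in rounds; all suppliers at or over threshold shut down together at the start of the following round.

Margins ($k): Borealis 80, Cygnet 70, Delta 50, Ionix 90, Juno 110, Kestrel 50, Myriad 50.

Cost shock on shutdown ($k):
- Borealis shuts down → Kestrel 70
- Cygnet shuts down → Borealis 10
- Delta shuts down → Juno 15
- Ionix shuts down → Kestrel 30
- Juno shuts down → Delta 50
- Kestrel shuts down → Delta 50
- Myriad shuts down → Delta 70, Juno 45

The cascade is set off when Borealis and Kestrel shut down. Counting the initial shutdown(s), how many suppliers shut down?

3

Round 1 — Borealis, Kestrel shut down (initial).
  Delta: +50 → 50 ≥ 50
Round 2 — Delta shuts down.
  Juno: +15 → 15 < 110
No further shutdowns.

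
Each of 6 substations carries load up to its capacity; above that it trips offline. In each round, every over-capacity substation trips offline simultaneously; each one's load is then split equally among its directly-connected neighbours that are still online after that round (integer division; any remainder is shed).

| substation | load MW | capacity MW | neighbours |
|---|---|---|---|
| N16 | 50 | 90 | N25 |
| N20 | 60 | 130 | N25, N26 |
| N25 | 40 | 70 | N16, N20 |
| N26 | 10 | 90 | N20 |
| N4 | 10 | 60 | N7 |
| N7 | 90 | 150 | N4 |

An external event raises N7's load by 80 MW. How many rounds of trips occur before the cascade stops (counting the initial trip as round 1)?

Round 1 — N7 at 170 > 150. N7 trips offline.
  N7 sheds 170 MW to N4: 170 each.
    N4: 10+170 = 180 > 60
Round 2 — N4 trips offline.
  N4 sheds 180 MW: no online neighbours, lost.
No further trips.

2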